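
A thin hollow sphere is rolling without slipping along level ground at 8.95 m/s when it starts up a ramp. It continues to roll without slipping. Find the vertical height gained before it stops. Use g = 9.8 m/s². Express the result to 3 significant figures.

The moment of inertia is (2/3)MR², giving k ≡ I/(MR²) = 2/3.
The rolling condition ω = v/R makes the rotational term ½I(v/R)² = ½kMv², so KE_total = ½(1+k)Mv² = (5/6)Mv².
All of this converts to potential energy at the highest point: (5/6)Mv₀² = Mgh.
Thus h = (1+k)v₀²/(2g) = 1.667 × 8.95² / (2 × 9.8) ≈ 6.81 m.

h ≈ 6.81 m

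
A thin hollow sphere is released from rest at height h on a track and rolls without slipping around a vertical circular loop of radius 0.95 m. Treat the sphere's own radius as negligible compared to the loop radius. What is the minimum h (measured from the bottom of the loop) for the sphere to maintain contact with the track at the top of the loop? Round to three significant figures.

With I = (2/3)MR², the ratio k = I/(MR²) is 2/3.
At the top of the loop, the minimum-contact condition is Mg = Mv_top²/r, so v_top² = gr.
With ω = v/R, the kinetic energy at speed v is ½(1+k)Mv² = (5/6)Mv².
Energy conservation from release (height h) to the top (height 2r): Mgh = Mg(2r) + (5/6)M·gr.
Thus h_min = 2r + (1+k)r/2 = r(2 + 1.667/2) = 0.95 × 2.833 ≈ 2.69 m.

h_min ≈ 2.69 m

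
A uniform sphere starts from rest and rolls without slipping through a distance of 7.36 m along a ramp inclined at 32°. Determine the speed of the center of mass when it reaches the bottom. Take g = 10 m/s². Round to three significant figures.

With I = (2/5)MR², the ratio k = I/(MR²) is 0.4.
The rolling condition ω = v/R makes the rotational term ½I(v/R)² = ½kMv², so KE_total = ½(1+k)Mv² = (7/10)Mv².
The vertical drop is h = L sinθ = 7.36 × sin32° = 3.9 m.
Setting Mgh = (7/10)Mv² gives v = √(2gh/(1+k)) = √(2·10·3.9/1.4) ≈ 7.46 m/s.

v ≈ 7.46 m/s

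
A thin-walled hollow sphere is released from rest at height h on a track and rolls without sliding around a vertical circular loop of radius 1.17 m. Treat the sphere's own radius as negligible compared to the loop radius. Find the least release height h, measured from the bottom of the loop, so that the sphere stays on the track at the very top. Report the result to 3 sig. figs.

h_min ≈ 3.32 m

For this body I = (2/3)MR², i.e. k = I/(MR²) = 2/3.
At the top, contact is just lost when gravity alone supplies the centripetal force: Mg = Mv_top²/r, i.e. v_top² = gr.
With ω = v/R, the kinetic energy at speed v is ½(1+k)Mv² = (5/6)Mv².
Energy conservation from release (height h) to the top (height 2r): Mgh = Mg(2r) + (5/6)M·gr.
Thus h_min = 2r + (1+k)r/2 = r(2 + 1.667/2) = 1.17 × 2.833 ≈ 3.32 m.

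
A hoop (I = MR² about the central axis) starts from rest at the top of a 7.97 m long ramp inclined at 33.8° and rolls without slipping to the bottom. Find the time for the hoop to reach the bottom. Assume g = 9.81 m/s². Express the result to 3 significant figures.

For this body I = MR², i.e. k = I/(MR²) = 1.
Along the incline Mg sinθ − f = Ma, and torque about the center fR = Iα = kMR²(a/R) gives f = kMa.
Hence a = g sinθ/(1+k) = 9.81×sin33.8°/2 = 2.729 m/s².
Starting from rest, L = ½at², so t = √(2L/a) = √(2×7.97/2.729) ≈ 2.42 s.

t ≈ 2.42 s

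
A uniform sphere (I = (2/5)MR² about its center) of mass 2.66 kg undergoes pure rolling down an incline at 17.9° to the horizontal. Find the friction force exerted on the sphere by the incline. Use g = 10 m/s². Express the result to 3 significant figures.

f ≈ 2.34 N

The moment of inertia is (2/5)MR², giving k ≡ I/(MR²) = 0.4.
Translational: Mg sinθ − f = Ma. Rotational about the CM: fR = Iα = kMRa, so f = kMa.
Combining, a = g sinθ/(1+k) and f = kMa = kMg sinθ/(1+k).
f = 0.4 × 2.66 × 10 × sin17.9° / 1.4 ≈ 2.34 N.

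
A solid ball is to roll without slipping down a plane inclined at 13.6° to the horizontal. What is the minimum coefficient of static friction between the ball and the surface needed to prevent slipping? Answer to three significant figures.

The moment of inertia is (2/5)MR², giving k ≡ I/(MR²) = 0.4.
Along the incline Mg sinθ − f = Ma, and torque about the center fR = Iα = kMR²(a/R) gives f = kMa.
These give a = g sinθ/(1+k) and the required friction f = kMg sinθ/(1+k).
The normal force is N = Mg cosθ, so μ_min = f/N = k tanθ/(1+k).
μ_min = 0.4 × tan13.6° / 1.4 ≈ 0.0691.

μ_min ≈ 0.0691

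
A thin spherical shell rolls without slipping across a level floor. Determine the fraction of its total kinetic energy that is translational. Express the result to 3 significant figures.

The moment of inertia is (2/3)MR², giving k ≡ I/(MR²) = 2/3.
With ω = v/R, KE_trans = ½Mv² and KE_rot = ½Iω² = ½kMv², so KE_total = ½(1+k)Mv².
The translational fraction is therefore 1/(1+k) = 1/1.667 ≈ 0.600.

fraction ≈ 0.600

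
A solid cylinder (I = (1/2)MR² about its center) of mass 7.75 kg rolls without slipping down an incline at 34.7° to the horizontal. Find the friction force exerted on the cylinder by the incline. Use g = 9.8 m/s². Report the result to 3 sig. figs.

f ≈ 14.4 N

With I = (1/2)MR², the ratio k = I/(MR²) is 0.5.
Translational: Mg sinθ − f = Ma. Rotational about the CM: fR = Iα = kMRa, so f = kMa.
Combining, a = g sinθ/(1+k) and f = kMa = kMg sinθ/(1+k).
f = 0.5 × 7.75 × 9.8 × sin34.7° / 1.5 ≈ 14.4 N.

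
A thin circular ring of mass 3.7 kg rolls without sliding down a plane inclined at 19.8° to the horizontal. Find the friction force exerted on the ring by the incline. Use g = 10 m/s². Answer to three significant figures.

f ≈ 6.27 N

Here I = MR², so the shape factor k = I/(MR²) = 1.
Translational: Mg sinθ − f = Ma. Rotational about the CM: fR = Iα = kMRa, so f = kMa.
Combining, a = g sinθ/(1+k) and f = kMa = kMg sinθ/(1+k).
f = 1 × 3.7 × 10 × sin19.8° / 2 ≈ 6.27 N.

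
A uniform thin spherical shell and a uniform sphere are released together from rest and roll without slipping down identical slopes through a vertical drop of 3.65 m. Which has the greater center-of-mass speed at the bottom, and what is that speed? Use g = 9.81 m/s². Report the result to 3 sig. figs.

the uniform sphere, at v ≈ 7.15 m/s

For rolling without slipping, Mgh = ½(1+k)Mv² where k = I/(MR²), so v = √(2gh/(1+k)).
Uniform thin spherical shell: k = 2/3, giving v = √(2×9.81×3.65/1.667) = 6.555 m/s.
Uniform sphere: k = 0.4, giving v = √(2×9.81×3.65/1.4) = 7.152 m/s.
The smaller k wins: the uniform sphere, at ≈ 7.15 m/s.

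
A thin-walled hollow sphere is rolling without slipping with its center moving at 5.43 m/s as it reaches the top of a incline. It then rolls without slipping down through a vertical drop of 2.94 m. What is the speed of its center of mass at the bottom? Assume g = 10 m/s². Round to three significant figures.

The moment of inertia is (2/3)MR², giving k ≡ I/(MR²) = 2/3.
Since it rolls without slipping, ω = v/R and KE = ½Mv² + ½Iω² = ½(1+k)Mv² = (5/6)Mv².
Energy conservation: (5/6)Mv₀² + Mgh = (5/6)Mv², so v² = v₀² + 2gh/(1+k).
v = √(5.43² + 2×10×2.94/1.667) = √64.76 ≈ 8.05 m/s.

v ≈ 8.05 m/s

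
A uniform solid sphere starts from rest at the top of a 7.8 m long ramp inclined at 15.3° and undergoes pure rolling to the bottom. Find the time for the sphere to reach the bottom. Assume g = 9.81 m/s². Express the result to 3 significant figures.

t ≈ 2.90 s

The moment of inertia is (2/5)MR², giving k ≡ I/(MR²) = 0.4.
Newton's second law down the slope: Mg sinθ − f = Ma. The torque equation fR = Iα (with α = a/R) gives f = kMa.
Hence a = g sinθ/(1+k) = 9.81×sin15.3°/1.4 = 1.849 m/s².
Starting from rest, L = ½at², so t = √(2L/a) = √(2×7.8/1.849) ≈ 2.90 s.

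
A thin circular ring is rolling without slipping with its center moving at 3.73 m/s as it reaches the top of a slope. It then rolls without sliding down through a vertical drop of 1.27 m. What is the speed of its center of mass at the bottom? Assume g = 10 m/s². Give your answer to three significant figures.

The moment of inertia is MR², giving k ≡ I/(MR²) = 1.
Since it rolls without slipping, ω = v/R and KE = ½Mv² + ½Iω² = ½(1+k)Mv² = Mv².
Conserving energy between top and bottom: Mv² = Mv₀² + Mgh, hence v² = v₀² + 2gh/(1+k).
v = √(3.73² + 2×10×1.27/2) = √26.61 ≈ 5.16 m/s.

v ≈ 5.16 m/s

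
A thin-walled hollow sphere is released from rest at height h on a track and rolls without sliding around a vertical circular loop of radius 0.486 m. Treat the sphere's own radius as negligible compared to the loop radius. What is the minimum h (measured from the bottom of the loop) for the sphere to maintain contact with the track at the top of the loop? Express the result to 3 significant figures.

h_min ≈ 1.38 m

With I = (2/3)MR², the ratio k = I/(MR²) is 2/3.
At the top, contact is just lost when gravity alone supplies the centripetal force: Mg = Mv_top²/r, i.e. v_top² = gr.
With ω = v/R, the kinetic energy at speed v is ½(1+k)Mv² = (5/6)Mv².
Energy conservation from release (height h) to the top (height 2r): Mgh = Mg(2r) + (5/6)M·gr.
Thus h_min = 2r + (1+k)r/2 = r(2 + 1.667/2) = 0.486 × 2.833 ≈ 1.38 m.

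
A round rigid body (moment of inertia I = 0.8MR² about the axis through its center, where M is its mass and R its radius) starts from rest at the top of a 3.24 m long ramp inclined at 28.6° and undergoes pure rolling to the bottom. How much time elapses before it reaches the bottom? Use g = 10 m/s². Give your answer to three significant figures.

t ≈ 1.56 s

The moment of inertia is 0.8MR², giving k ≡ I/(MR²) = 0.8.
Along the incline Mg sinθ − f = Ma, and torque about the center fR = Iα = kMR²(a/R) gives f = kMa.
Hence a = g sinθ/(1+k) = 10×sin28.6°/1.8 = 2.659 m/s².
Starting from rest, L = ½at², so t = √(2L/a) = √(2×3.24/2.659) ≈ 1.56 s.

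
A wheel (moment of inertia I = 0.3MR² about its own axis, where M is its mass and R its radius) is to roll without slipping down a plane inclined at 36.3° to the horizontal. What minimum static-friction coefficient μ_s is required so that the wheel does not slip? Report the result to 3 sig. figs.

With I = 0.3MR², the ratio k = I/(MR²) is 0.3.
Along the incline Mg sinθ − f = Ma, and torque about the center fR = Iα = kMR²(a/R) gives f = kMa.
These give a = g sinθ/(1+k) and the required friction f = kMg sinθ/(1+k).
The normal force is N = Mg cosθ, so μ_min = f/N = k tanθ/(1+k).
μ_min = 0.3 × tan36.3° / 1.3 ≈ 0.170.

μ_min ≈ 0.170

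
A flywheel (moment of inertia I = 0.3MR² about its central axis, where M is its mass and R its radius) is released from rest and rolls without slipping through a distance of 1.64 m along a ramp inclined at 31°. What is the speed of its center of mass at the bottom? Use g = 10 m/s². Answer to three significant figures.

v ≈ 3.60 m/s

For this body I = 0.3MR², i.e. k = I/(MR²) = 0.3.
Rolling without slipping gives ω = v/R, so the total kinetic energy is ½Mv² + ½Iω² = ½(1+k)Mv² = (13/20)Mv².
The vertical drop is h = L sinθ = 1.64 × sin31° = 0.8447 m.
Setting Mgh = (13/20)Mv² gives v = √(2gh/(1+k)) = √(2·10·0.8447/1.3) ≈ 3.60 m/s.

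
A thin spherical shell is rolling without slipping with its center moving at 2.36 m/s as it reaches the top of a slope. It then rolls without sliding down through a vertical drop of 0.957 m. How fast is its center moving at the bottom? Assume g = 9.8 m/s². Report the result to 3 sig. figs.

v ≈ 4.10 m/s

The moment of inertia is (2/3)MR², giving k ≡ I/(MR²) = 2/3.
The rolling condition ω = v/R makes the rotational term ½I(v/R)² = ½kMv², so KE_total = ½(1+k)Mv² = (5/6)Mv².
Energy conservation: (5/6)Mv₀² + Mgh = (5/6)Mv², so v² = v₀² + 2gh/(1+k).
v = √(2.36² + 2×9.8×0.957/1.667) = √16.82 ≈ 4.10 m/s.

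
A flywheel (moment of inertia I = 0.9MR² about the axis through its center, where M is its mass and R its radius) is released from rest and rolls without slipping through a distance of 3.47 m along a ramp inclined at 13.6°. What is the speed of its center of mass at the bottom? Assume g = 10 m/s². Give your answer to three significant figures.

v ≈ 2.93 m/s

With I = 0.9MR², the ratio k = I/(MR²) is 0.9.
Rolling without slipping gives ω = v/R, so the total kinetic energy is ½Mv² + ½Iω² = ½(1+k)Mv² = (19/20)Mv².
The vertical drop is h = L sinθ = 3.47 × sin13.6° = 0.8159 m.
Energy conservation: Mgh = (19/20)Mv², so v = √(2gh/(1+k)) = √(2 × 10 × 0.8159 / 1.9) ≈ 2.93 m/s.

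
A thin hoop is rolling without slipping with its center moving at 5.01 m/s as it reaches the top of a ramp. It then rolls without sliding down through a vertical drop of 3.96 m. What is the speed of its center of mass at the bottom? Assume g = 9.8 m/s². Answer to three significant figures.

The moment of inertia is MR², giving k ≡ I/(MR²) = 1.
Since it rolls without slipping, ω = v/R and KE = ½Mv² + ½Iω² = ½(1+k)Mv² = Mv².
Energy conservation: Mv₀² + Mgh = Mv², so v² = v₀² + 2gh/(1+k).
v = √(5.01² + 2×9.8×3.96/2) = √63.91 ≈ 7.99 m/s.

v ≈ 7.99 m/s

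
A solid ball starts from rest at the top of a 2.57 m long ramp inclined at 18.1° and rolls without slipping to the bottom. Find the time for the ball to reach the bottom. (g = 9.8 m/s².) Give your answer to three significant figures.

t ≈ 1.54 s

For this body I = (2/5)MR², i.e. k = I/(MR²) = 0.4.
Newton's second law down the slope: Mg sinθ − f = Ma. The torque equation fR = Iα (with α = a/R) gives f = kMa.
Hence a = g sinθ/(1+k) = 9.8×sin18.1°/1.4 = 2.175 m/s².
With constant a from rest, t = √(2L/a) = √(2·2.57/2.175) ≈ 1.54 s.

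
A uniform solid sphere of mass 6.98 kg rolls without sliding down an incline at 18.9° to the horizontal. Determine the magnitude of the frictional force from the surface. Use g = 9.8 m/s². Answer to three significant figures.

With I = (2/5)MR², the ratio k = I/(MR²) is 0.4.
Newton's second law down the slope: Mg sinθ − f = Ma. The torque equation fR = Iα (with α = a/R) gives f = kMa.
Combining, a = g sinθ/(1+k) and f = kMa = kMg sinθ/(1+k).
f = 0.4 × 6.98 × 9.8 × sin18.9° / 1.4 ≈ 6.33 N.

f ≈ 6.33 N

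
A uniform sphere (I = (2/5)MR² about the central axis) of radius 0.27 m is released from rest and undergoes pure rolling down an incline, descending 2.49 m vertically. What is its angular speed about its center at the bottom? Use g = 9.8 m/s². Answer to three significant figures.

ω ≈ 21.9 rad/s

With I = (2/5)MR², the ratio k = I/(MR²) is 0.4.
Since it rolls without slipping, ω = v/R and KE = ½Mv² + ½Iω² = ½(1+k)Mv² = (7/10)Mv².
Energy conservation Mgh = ½(1+k)Mv² gives v = √(2gh/(1+k)) = √(2 × 9.8 × 2.49 / 1.4) = 5.904 m/s.
The angular speed follows from ω = v/R = 5.904/0.27 ≈ 21.9 rad/s.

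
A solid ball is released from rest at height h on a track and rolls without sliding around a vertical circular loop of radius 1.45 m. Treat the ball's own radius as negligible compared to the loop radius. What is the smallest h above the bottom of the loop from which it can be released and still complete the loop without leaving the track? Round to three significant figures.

h_min ≈ 3.92 m

With I = (2/5)MR², the ratio k = I/(MR²) is 0.4.
At the top of the loop, the minimum-contact condition is Mg = Mv_top²/r, so v_top² = gr.
With ω = v/R, the kinetic energy at speed v is ½(1+k)Mv² = (7/10)Mv².
Energy conservation from release (height h) to the top (height 2r): Mgh = Mg(2r) + (7/10)M·gr.
Thus h_min = 2r + (1+k)r/2 = r(2 + 1.4/2) = 1.45 × 2.7 ≈ 3.92 m.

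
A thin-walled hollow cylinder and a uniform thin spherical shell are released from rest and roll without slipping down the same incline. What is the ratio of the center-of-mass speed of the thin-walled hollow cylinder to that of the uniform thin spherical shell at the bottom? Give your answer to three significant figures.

Each satisfies Mgh = ½(1+k)Mv² with k = I/(MR²), so v ∝ 1/√(1+k).
For the thin-walled hollow cylinder k = 1; for the uniform thin spherical shell k = 2/3.
v₁/v₂ = √((1+k₂)/(1+k₁)) = √(1.667/2) ≈ 0.913.

v_ratio ≈ 0.913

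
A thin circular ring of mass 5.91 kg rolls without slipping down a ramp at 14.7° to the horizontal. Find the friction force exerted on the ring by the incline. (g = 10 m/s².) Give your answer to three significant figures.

Here I = MR², so the shape factor k = I/(MR²) = 1.
Translational: Mg sinθ − f = Ma. Rotational about the CM: fR = Iα = kMRa, so f = kMa.
Combining, a = g sinθ/(1+k) and f = kMa = kMg sinθ/(1+k).
f = 1 × 5.91 × 10 × sin14.7° / 2 ≈ 7.50 N.

f ≈ 7.50 N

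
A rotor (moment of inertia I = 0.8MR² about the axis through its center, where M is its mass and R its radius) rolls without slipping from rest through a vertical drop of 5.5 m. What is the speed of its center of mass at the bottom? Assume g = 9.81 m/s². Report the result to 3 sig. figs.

v ≈ 7.74 m/s

With I = 0.8MR², the ratio k = I/(MR²) is 0.8.
Rolling without slipping gives ω = v/R, so the total kinetic energy is ½Mv² + ½Iω² = ½(1+k)Mv² = (9/10)Mv².
Energy conservation: Mgh = (9/10)Mv², so v = √(2gh/(1+k)) = √(2 × 9.81 × 5.5 / 1.8) ≈ 7.74 m/s.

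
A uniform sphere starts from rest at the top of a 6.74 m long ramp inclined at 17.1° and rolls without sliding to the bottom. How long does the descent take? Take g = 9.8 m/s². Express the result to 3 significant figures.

t ≈ 2.56 s

The moment of inertia is (2/5)MR², giving k ≡ I/(MR²) = 0.4.
Newton's second law down the slope: Mg sinθ − f = Ma. The torque equation fR = Iα (with α = a/R) gives f = kMa.
Hence a = g sinθ/(1+k) = 9.8×sin17.1°/1.4 = 2.058 m/s².
With constant a from rest, t = √(2L/a) = √(2·6.74/2.058) ≈ 2.56 s.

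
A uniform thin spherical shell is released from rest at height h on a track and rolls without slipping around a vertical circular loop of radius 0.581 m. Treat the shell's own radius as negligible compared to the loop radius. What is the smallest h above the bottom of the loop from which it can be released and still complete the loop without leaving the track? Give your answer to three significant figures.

For this body I = (2/3)MR², i.e. k = I/(MR²) = 2/3.
At the top, contact is just lost when gravity alone supplies the centripetal force: Mg = Mv_top²/r, i.e. v_top² = gr.
With ω = v/R, the kinetic energy at speed v is ½(1+k)Mv² = (5/6)Mv².
Energy conservation from release (height h) to the top (height 2r): Mgh = Mg(2r) + (5/6)M·gr.
Thus h_min = 2r + (1+k)r/2 = r(2 + 1.667/2) = 0.581 × 2.833 ≈ 1.65 m.

h_min ≈ 1.65 m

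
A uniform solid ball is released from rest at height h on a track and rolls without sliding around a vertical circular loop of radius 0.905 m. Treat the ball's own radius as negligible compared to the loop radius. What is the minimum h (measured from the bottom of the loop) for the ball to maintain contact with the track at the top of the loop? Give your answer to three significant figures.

For this body I = (2/5)MR², i.e. k = I/(MR²) = 0.4.
At the top, contact is just lost when gravity alone supplies the centripetal force: Mg = Mv_top²/r, i.e. v_top² = gr.
With ω = v/R, the kinetic energy at speed v is ½(1+k)Mv² = (7/10)Mv².
Energy conservation from release (height h) to the top (height 2r): Mgh = Mg(2r) + (7/10)M·gr.
Thus h_min = 2r + (1+k)r/2 = r(2 + 1.4/2) = 0.905 × 2.7 ≈ 2.44 m.

h_min ≈ 2.44 m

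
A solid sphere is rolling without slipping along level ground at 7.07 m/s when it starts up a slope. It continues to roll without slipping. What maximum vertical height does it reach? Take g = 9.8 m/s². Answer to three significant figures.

Here I = (2/5)MR², so the shape factor k = I/(MR²) = 0.4.
Rolling without slipping gives ω = v/R, so the total kinetic energy is ½Mv² + ½Iω² = ½(1+k)Mv² = (7/10)Mv².
All of this converts to potential energy at the highest point: (7/10)Mv₀² = Mgh.
Thus h = (1+k)v₀²/(2g) = 1.4 × 7.07² / (2 × 9.8) ≈ 3.57 m.

h ≈ 3.57 m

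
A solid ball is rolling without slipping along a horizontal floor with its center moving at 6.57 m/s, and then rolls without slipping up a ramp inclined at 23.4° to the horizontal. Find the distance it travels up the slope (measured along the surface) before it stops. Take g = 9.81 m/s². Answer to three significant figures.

For this body I = (2/5)MR², i.e. k = I/(MR²) = 0.4.
Pure rolling means v = ωR; then KE = ½Mv² + ½I(v/R)² = ½(1+k)Mv² = (7/10)Mv².
Setting this equal to Mgh gives the vertical rise h = (1+k)v₀²/(2g) = 1.4×6.57²/(2×9.81) = 3.08 m.
The distance along the slope is d = h/sinθ = 3.08/sin23.4° ≈ 7.76 m.

d ≈ 7.76 m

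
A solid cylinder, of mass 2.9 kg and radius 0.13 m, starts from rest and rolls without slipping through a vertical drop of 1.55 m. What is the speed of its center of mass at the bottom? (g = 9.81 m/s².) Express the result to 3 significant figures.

With I = (1/2)MR², the ratio k = I/(MR²) is 0.5.
Since it rolls without slipping, ω = v/R and KE = ½Mv² + ½Iω² = ½(1+k)Mv² = (3/4)Mv².
Energy conservation: Mgh = (3/4)Mv², so v = √(2gh/(1+k)) = √(2 × 9.81 × 1.55 / 1.5) ≈ 4.50 m/s.

v ≈ 4.50 m/s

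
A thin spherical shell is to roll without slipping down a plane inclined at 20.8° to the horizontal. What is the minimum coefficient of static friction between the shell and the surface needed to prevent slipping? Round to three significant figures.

With I = (2/3)MR², the ratio k = I/(MR²) is 2/3.
Along the incline Mg sinθ − f = Ma, and torque about the center fR = Iα = kMR²(a/R) gives f = kMa.
These give a = g sinθ/(1+k) and the required friction f = kMg sinθ/(1+k).
With N = Mg cosθ, the no-slip condition f ≤ μN gives μ_min = f/N = k tanθ/(1+k).
μ_min = (2/3) × tan20.8° / 1.667 ≈ 0.152.

μ_min ≈ 0.152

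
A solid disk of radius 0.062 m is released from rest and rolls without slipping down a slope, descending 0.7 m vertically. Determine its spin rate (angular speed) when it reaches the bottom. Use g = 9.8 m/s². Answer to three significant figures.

Here I = (1/2)MR², so the shape factor k = I/(MR²) = 0.5.
Since it rolls without slipping, ω = v/R and KE = ½Mv² + ½Iω² = ½(1+k)Mv² = (3/4)Mv².
Energy conservation Mgh = ½(1+k)Mv² gives v = √(2gh/(1+k)) = √(2 × 9.8 × 0.7 / 1.5) = 3.024 m/s.
The angular speed follows from ω = v/R = 3.024/0.062 ≈ 48.8 rad/s.

ω ≈ 48.8 rad/s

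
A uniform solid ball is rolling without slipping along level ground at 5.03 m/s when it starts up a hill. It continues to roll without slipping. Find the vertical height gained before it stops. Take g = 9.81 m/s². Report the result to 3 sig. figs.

For this body I = (2/5)MR², i.e. k = I/(MR²) = 0.4.
Rolling without slipping gives ω = v/R, so the total kinetic energy is ½Mv² + ½Iω² = ½(1+k)Mv² = (7/10)Mv².
All of this converts to potential energy at the highest point: (7/10)Mv₀² = Mgh.
Thus h = (1+k)v₀²/(2g) = 1.4 × 5.03² / (2 × 9.81) ≈ 1.81 m.

h ≈ 1.81 m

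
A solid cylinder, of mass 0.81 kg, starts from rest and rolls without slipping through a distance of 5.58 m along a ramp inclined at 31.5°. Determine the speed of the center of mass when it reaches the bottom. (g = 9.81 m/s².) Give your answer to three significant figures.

With I = (1/2)MR², the ratio k = I/(MR²) is 0.5.
Rolling without slipping gives ω = v/R, so the total kinetic energy is ½Mv² + ½Iω² = ½(1+k)Mv² = (3/4)Mv².
The vertical drop is h = L sinθ = 5.58 × sin31.5° = 2.916 m.
Setting Mgh = (3/4)Mv² gives v = √(2gh/(1+k)) = √(2·9.81·2.916/1.5) ≈ 6.18 m/s.

v ≈ 6.18 m/s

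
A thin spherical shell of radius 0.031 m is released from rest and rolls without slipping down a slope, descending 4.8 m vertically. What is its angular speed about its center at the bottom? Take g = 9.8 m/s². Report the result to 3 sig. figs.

ω ≈ 242 rad/s

Here I = (2/3)MR², so the shape factor k = I/(MR²) = 2/3.
Since it rolls without slipping, ω = v/R and KE = ½Mv² + ½Iω² = ½(1+k)Mv² = (5/6)Mv².
Energy conservation Mgh = ½(1+k)Mv² gives v = √(2gh/(1+k)) = √(2 × 9.8 × 4.8 / 1.667) = 7.513 m/s.
Then ω = v/R = 7.513 / 0.031 ≈ 242 rad/s.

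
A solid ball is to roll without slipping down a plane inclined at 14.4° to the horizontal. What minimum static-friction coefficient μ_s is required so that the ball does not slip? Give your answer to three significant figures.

With I = (2/5)MR², the ratio k = I/(MR²) is 0.4.
Along the incline Mg sinθ − f = Ma, and torque about the center fR = Iα = kMR²(a/R) gives f = kMa.
These give a = g sinθ/(1+k) and the required friction f = kMg sinθ/(1+k).
The normal force is N = Mg cosθ, so μ_min = f/N = k tanθ/(1+k).
μ_min = 0.4 × tan14.4° / 1.4 ≈ 0.0734.

μ_min ≈ 0.0734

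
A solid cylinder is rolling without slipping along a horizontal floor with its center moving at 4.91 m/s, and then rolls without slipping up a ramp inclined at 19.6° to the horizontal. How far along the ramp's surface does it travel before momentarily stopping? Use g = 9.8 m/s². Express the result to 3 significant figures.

d ≈ 5.50 m

With I = (1/2)MR², the ratio k = I/(MR²) is 0.5.
The rolling condition ω = v/R makes the rotational term ½I(v/R)² = ½kMv², so KE_total = ½(1+k)Mv² = (3/4)Mv².
Setting this equal to Mgh gives the vertical rise h = (1+k)v₀²/(2g) = 1.5×4.91²/(2×9.8) = 1.845 m.
Along the incline, d = h/sinθ = 1.845/sin19.6° ≈ 5.50 m.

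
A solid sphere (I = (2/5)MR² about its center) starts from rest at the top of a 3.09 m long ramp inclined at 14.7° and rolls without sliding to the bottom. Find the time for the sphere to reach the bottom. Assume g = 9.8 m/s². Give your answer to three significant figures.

For this body I = (2/5)MR², i.e. k = I/(MR²) = 0.4.
Newton's second law down the slope: Mg sinθ − f = Ma. The torque equation fR = Iα (with α = a/R) gives f = kMa.
Hence a = g sinθ/(1+k) = 9.8×sin14.7°/1.4 = 1.776 m/s².
Starting from rest, L = ½at², so t = √(2L/a) = √(2×3.09/1.776) ≈ 1.87 s.

t ≈ 1.87 s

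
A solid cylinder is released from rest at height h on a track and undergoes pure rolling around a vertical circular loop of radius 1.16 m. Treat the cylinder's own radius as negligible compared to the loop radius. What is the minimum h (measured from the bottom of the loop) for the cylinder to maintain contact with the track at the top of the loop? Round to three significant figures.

h_min ≈ 3.19 m

Here I = (1/2)MR², so the shape factor k = I/(MR²) = 0.5.
At the top, contact is just lost when gravity alone supplies the centripetal force: Mg = Mv_top²/r, i.e. v_top² = gr.
With ω = v/R, the kinetic energy at speed v is ½(1+k)Mv² = (3/4)Mv².
Energy conservation from release (height h) to the top (height 2r): Mgh = Mg(2r) + (3/4)M·gr.
Thus h_min = 2r + (1+k)r/2 = r(2 + 1.5/2) = 1.16 × 2.75 ≈ 3.19 m.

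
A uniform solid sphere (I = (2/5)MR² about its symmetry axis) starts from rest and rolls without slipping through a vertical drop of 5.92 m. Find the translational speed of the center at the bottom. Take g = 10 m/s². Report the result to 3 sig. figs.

For this body I = (2/5)MR², i.e. k = I/(MR²) = 0.4.
Rolling without slipping gives ω = v/R, so the total kinetic energy is ½Mv² + ½Iω² = ½(1+k)Mv² = (7/10)Mv².
Setting Mgh = (7/10)Mv² gives v = √(2gh/(1+k)) = √(2·10·5.92/1.4) ≈ 9.20 m/s.

v ≈ 9.20 m/s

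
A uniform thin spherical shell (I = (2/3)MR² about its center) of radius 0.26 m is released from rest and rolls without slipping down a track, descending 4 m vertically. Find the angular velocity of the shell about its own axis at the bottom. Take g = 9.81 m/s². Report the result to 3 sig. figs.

ω ≈ 26.4 rad/s

Here I = (2/3)MR², so the shape factor k = I/(MR²) = 2/3.
Since it rolls without slipping, ω = v/R and KE = ½Mv² + ½Iω² = ½(1+k)Mv² = (5/6)Mv².
Energy conservation Mgh = ½(1+k)Mv² gives v = √(2gh/(1+k)) = √(2 × 9.81 × 4 / 1.667) = 6.862 m/s.
The angular speed follows from ω = v/R = 6.862/0.26 ≈ 26.4 rad/s.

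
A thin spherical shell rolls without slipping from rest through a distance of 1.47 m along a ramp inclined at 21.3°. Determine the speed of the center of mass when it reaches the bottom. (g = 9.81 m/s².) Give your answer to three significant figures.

Here I = (2/3)MR², so the shape factor k = I/(MR²) = 2/3.
The rolling condition ω = v/R makes the rotational term ½I(v/R)² = ½kMv², so KE_total = ½(1+k)Mv² = (5/6)Mv².
The vertical drop is h = L sinθ = 1.47 × sin21.3° = 0.534 m.
Setting Mgh = (5/6)Mv² gives v = √(2gh/(1+k)) = √(2·9.81·0.534/1.667) ≈ 2.51 m/s.

v ≈ 2.51 m/s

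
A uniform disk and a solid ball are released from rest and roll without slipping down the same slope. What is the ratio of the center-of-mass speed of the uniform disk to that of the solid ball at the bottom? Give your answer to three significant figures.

Each satisfies Mgh = ½(1+k)Mv² with k = I/(MR²), so v ∝ 1/√(1+k).
For the uniform disk k = 0.5; for the solid ball k = 0.4.
v₁/v₂ = √((1+k₂)/(1+k₁)) = √(1.4/1.5) ≈ 0.966.

v_ratio ≈ 0.966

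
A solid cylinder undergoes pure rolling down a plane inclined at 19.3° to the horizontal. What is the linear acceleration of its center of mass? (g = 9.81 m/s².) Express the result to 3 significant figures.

The moment of inertia is (1/2)MR², giving k ≡ I/(MR²) = 0.5.
Translational: Mg sinθ − f = Ma. Rotational about the CM: fR = Iα = kMRa, so f = kMa.
Eliminating f: Mg sinθ = (1+k)Ma, so a = g sinθ/(1+k) = 9.81 × sin19.3° / 1.5 ≈ 2.16 m/s².

a ≈ 2.16 m/s²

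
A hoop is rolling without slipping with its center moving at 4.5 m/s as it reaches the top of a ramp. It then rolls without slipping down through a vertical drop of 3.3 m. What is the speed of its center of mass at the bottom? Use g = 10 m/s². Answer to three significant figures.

v ≈ 7.30 m/s

Here I = MR², so the shape factor k = I/(MR²) = 1.
Since it rolls without slipping, ω = v/R and KE = ½Mv² + ½Iω² = ½(1+k)Mv² = Mv².
Conserving energy between top and bottom: Mv² = Mv₀² + Mgh, hence v² = v₀² + 2gh/(1+k).
v = √(4.5² + 2×10×3.3/2) = √53.25 ≈ 7.30 m/s.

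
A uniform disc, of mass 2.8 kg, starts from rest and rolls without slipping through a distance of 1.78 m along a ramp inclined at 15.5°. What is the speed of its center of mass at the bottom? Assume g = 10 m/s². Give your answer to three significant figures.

v ≈ 2.52 m/s

Here I = (1/2)MR², so the shape factor k = I/(MR²) = 0.5.
The rolling condition ω = v/R makes the rotational term ½I(v/R)² = ½kMv², so KE_total = ½(1+k)Mv² = (3/4)Mv².
The vertical drop is h = L sinθ = 1.78 × sin15.5° = 0.4757 m.
Energy conservation: Mgh = (3/4)Mv², so v = √(2gh/(1+k)) = √(2 × 10 × 0.4757 / 1.5) ≈ 2.52 m/s.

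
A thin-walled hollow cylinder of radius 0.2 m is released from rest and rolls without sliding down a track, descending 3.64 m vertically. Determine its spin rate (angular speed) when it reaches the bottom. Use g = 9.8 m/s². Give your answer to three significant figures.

ω ≈ 29.9 rad/s

The moment of inertia is MR², giving k ≡ I/(MR²) = 1.
Since it rolls without slipping, ω = v/R and KE = ½Mv² + ½Iω² = ½(1+k)Mv² = Mv².
Energy conservation Mgh = ½(1+k)Mv² gives v = √(2gh/(1+k)) = √(2 × 9.8 × 3.64 / 2) = 5.973 m/s.
Then ω = v/R = 5.973 / 0.2 ≈ 29.9 rad/s.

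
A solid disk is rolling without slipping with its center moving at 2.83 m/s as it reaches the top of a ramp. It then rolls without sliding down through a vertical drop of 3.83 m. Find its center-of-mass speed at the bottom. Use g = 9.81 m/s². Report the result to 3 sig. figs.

For this body I = (1/2)MR², i.e. k = I/(MR²) = 0.5.
Since it rolls without slipping, ω = v/R and KE = ½Mv² + ½Iω² = ½(1+k)Mv² = (3/4)Mv².
Energy conservation: (3/4)Mv₀² + Mgh = (3/4)Mv², so v² = v₀² + 2gh/(1+k).
v = √(2.83² + 2×9.81×3.83/1.5) = √58.11 ≈ 7.62 m/s.

v ≈ 7.62 m/s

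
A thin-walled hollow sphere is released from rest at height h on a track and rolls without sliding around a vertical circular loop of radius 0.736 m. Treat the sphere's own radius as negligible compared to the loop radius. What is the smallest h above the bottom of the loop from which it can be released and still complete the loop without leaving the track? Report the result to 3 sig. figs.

h_min ≈ 2.09 m

The moment of inertia is (2/3)MR², giving k ≡ I/(MR²) = 2/3.
At the top of the loop, the minimum-contact condition is Mg = Mv_top²/r, so v_top² = gr.
With ω = v/R, the kinetic energy at speed v is ½(1+k)Mv² = (5/6)Mv².
Energy conservation from release (height h) to the top (height 2r): Mgh = Mg(2r) + (5/6)M·gr.
Thus h_min = 2r + (1+k)r/2 = r(2 + 1.667/2) = 0.736 × 2.833 ≈ 2.09 m.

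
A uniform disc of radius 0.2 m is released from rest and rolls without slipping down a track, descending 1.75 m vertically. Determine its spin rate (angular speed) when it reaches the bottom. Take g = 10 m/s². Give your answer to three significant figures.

ω ≈ 24.2 rad/s

With I = (1/2)MR², the ratio k = I/(MR²) is 0.5.
The rolling condition ω = v/R makes the rotational term ½I(v/R)² = ½kMv², so KE_total = ½(1+k)Mv² = (3/4)Mv².
Energy conservation Mgh = ½(1+k)Mv² gives v = √(2gh/(1+k)) = √(2 × 10 × 1.75 / 1.5) = 4.83 m/s.
The angular speed follows from ω = v/R = 4.83/0.2 ≈ 24.2 rad/s.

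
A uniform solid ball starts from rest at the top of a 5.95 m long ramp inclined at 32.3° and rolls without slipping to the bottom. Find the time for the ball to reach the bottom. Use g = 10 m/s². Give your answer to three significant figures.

t ≈ 1.77 s

For this body I = (2/5)MR², i.e. k = I/(MR²) = 0.4.
Translational: Mg sinθ − f = Ma. Rotational about the CM: fR = Iα = kMRa, so f = kMa.
Hence a = g sinθ/(1+k) = 10×sin32.3°/1.4 = 3.817 m/s².
With constant a from rest, t = √(2L/a) = √(2·5.95/3.817) ≈ 1.77 s.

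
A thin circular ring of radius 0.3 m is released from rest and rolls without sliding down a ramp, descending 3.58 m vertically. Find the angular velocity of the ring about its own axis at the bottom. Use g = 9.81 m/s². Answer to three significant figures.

ω ≈ 19.8 rad/s

For this body I = MR², i.e. k = I/(MR²) = 1.
Pure rolling means v = ωR; then KE = ½Mv² + ½I(v/R)² = ½(1+k)Mv² = Mv².
Energy conservation Mgh = ½(1+k)Mv² gives v = √(2gh/(1+k)) = √(2 × 9.81 × 3.58 / 2) = 5.926 m/s.
Then ω = v/R = 5.926 / 0.3 ≈ 19.8 rad/s.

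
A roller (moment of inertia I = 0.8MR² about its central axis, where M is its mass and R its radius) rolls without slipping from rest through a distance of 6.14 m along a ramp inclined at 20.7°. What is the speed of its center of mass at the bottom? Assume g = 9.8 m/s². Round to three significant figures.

v ≈ 4.86 m/s

For this body I = 0.8MR², i.e. k = I/(MR²) = 0.8.
Pure rolling means v = ωR; then KE = ½Mv² + ½I(v/R)² = ½(1+k)Mv² = (9/10)Mv².
The vertical drop is h = L sinθ = 6.14 × sin20.7° = 2.17 m.
Setting Mgh = (9/10)Mv² gives v = √(2gh/(1+k)) = √(2·9.8·2.17/1.8) ≈ 4.86 m/s.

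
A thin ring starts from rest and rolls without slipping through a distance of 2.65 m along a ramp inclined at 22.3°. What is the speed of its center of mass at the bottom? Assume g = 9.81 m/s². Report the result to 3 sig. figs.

v ≈ 3.14 m/s

The moment of inertia is MR², giving k ≡ I/(MR²) = 1.
Pure rolling means v = ωR; then KE = ½Mv² + ½I(v/R)² = ½(1+k)Mv² = Mv².
The vertical drop is h = L sinθ = 2.65 × sin22.3° = 1.006 m.
Setting Mgh = Mv² gives v = √(2gh/(1+k)) = √(2·9.81·1.006/2) ≈ 3.14 m/s.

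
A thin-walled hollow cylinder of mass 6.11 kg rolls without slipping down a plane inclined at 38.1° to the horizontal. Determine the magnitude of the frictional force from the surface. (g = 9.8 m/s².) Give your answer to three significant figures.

f ≈ 18.5 N

With I = MR², the ratio k = I/(MR²) is 1.
Translational: Mg sinθ − f = Ma. Rotational about the CM: fR = Iα = kMRa, so f = kMa.
Combining, a = g sinθ/(1+k) and f = kMa = kMg sinθ/(1+k).
f = 1 × 6.11 × 9.8 × sin38.1° / 2 ≈ 18.5 N.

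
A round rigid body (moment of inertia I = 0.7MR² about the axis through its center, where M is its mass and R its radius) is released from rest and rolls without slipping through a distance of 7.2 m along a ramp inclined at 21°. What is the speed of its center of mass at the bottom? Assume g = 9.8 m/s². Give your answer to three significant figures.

The moment of inertia is 0.7MR², giving k ≡ I/(MR²) = 0.7.
Pure rolling means v = ωR; then KE = ½Mv² + ½I(v/R)² = ½(1+k)Mv² = (17/20)Mv².
The vertical drop is h = L sinθ = 7.2 × sin21° = 2.58 m.
Setting Mgh = (17/20)Mv² gives v = √(2gh/(1+k)) = √(2·9.8·2.58/1.7) ≈ 5.45 m/s.

v ≈ 5.45 m/s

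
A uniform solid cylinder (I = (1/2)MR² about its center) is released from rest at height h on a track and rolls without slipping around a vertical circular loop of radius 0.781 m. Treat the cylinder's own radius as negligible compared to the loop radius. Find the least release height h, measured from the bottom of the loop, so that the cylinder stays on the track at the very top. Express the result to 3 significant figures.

h_min ≈ 2.15 m

Here I = (1/2)MR², so the shape factor k = I/(MR²) = 0.5.
At the top of the loop, the minimum-contact condition is Mg = Mv_top²/r, so v_top² = gr.
With ω = v/R, the kinetic energy at speed v is ½(1+k)Mv² = (3/4)Mv².
Energy conservation from release (height h) to the top (height 2r): Mgh = Mg(2r) + (3/4)M·gr.
Thus h_min = 2r + (1+k)r/2 = r(2 + 1.5/2) = 0.781 × 2.75 ≈ 2.15 m.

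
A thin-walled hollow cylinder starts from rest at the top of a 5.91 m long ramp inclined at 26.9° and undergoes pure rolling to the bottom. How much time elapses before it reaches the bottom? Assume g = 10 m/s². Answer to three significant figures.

t ≈ 2.29 s

The moment of inertia is MR², giving k ≡ I/(MR²) = 1.
Newton's second law down the slope: Mg sinθ − f = Ma. The torque equation fR = Iα (with α = a/R) gives f = kMa.
Hence a = g sinθ/(1+k) = 10×sin26.9°/2 = 2.262 m/s².
Starting from rest, L = ½at², so t = √(2L/a) = √(2×5.91/2.262) ≈ 2.29 s.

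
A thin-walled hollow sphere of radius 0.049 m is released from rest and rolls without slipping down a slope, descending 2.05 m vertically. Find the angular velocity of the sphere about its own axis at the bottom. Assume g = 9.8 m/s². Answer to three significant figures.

The moment of inertia is (2/3)MR², giving k ≡ I/(MR²) = 2/3.
Rolling without slipping gives ω = v/R, so the total kinetic energy is ½Mv² + ½Iω² = ½(1+k)Mv² = (5/6)Mv².
Energy conservation Mgh = ½(1+k)Mv² gives v = √(2gh/(1+k)) = √(2 × 9.8 × 2.05 / 1.667) = 4.91 m/s.
The angular speed follows from ω = v/R = 4.91/0.049 ≈ 100 rad/s.

ω ≈ 100 rad/s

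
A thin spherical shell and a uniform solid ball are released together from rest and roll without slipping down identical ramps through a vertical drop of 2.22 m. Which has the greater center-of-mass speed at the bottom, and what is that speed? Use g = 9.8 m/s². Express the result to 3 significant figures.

the uniform solid ball, at v ≈ 5.57 m/s

For rolling without slipping, Mgh = ½(1+k)Mv² where k = I/(MR²), so v = √(2gh/(1+k)).
Thin spherical shell: k = 2/3, giving v = √(2×9.8×2.22/1.667) = 5.11 m/s.
Uniform solid ball: k = 0.4, giving v = √(2×9.8×2.22/1.4) = 5.575 m/s.
The smaller k wins: the uniform solid ball, at ≈ 5.57 m/s.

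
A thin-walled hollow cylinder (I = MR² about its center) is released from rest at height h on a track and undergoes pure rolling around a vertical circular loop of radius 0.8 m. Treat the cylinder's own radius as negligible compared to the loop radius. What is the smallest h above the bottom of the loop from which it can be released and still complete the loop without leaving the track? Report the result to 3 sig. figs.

h_min ≈ 2.40 m

With I = MR², the ratio k = I/(MR²) is 1.
At the top, contact is just lost when gravity alone supplies the centripetal force: Mg = Mv_top²/r, i.e. v_top² = gr.
With ω = v/R, the kinetic energy at speed v is ½(1+k)Mv² = Mv².
Energy conservation from release (height h) to the top (height 2r): Mgh = Mg(2r) + M·gr.
Thus h_min = 2r + (1+k)r/2 = r(2 + 2/2) = 0.8 × 3 ≈ 2.40 m.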